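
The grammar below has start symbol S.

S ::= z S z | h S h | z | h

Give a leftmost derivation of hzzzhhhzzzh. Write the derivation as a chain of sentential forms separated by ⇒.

S ⇒ hSh ⇒ hzSzh ⇒ hzzSzzh ⇒ hzzzSzzzh ⇒ hzzzhShzzzh ⇒ hzzzhhhzzzh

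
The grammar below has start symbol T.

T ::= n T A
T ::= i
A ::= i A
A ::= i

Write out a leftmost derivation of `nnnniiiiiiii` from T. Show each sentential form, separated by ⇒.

T⇒nTA⇒nnTAA⇒nnnTAAA⇒nnnnTAAAA⇒nnnniAAAA⇒nnnniiAAAA⇒nnnniiiAAAA⇒nnnniiiiAAA⇒nnnniiiiiAA⇒nnnniiiiiiA⇒nnnniiiiiiiA⇒nnnniiiiiiii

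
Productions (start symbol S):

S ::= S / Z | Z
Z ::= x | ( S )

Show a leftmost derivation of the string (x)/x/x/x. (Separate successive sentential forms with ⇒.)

S ⇒ S/Z   [S ::= S / Z]
S/Z ⇒ S/Z/Z   [S ::= S / Z]
S/Z/Z ⇒ S/Z/Z/Z   [S ::= S / Z]
S/Z/Z/Z ⇒ Z/Z/Z/Z   [S ::= Z]
Z/Z/Z/Z ⇒ (S)/Z/Z/Z   [Z ::= ( S )]
(S)/Z/Z/Z ⇒ (Z)/Z/Z/Z   [S ::= Z]
(Z)/Z/Z/Z ⇒ (x)/Z/Z/Z   [Z ::= x]
(x)/Z/Z/Z ⇒ (x)/x/Z/Z   [Z ::= x]
(x)/x/Z/Z ⇒ (x)/x/x/Z   [Z ::= x]
(x)/x/x/Z ⇒ (x)/x/x/x   [Z ::= x]

S⇒S/Z⇒S/Z/Z⇒S/Z/Z/Z⇒Z/Z/Z/Z⇒(S)/Z/Z/Z⇒(Z)/Z/Z/Z⇒(x)/Z/Z/Z⇒(x)/x/Z/Z⇒(x)/x/x/Z⇒(x)/x/x/x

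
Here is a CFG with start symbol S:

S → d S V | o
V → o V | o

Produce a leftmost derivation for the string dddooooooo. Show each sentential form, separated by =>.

S => dSV => ddSVV => dddSVVV => dddoVVV => dddooVVV => dddoooVVV => dddooooVV => dddoooooVV => dddooooooV => dddooooooo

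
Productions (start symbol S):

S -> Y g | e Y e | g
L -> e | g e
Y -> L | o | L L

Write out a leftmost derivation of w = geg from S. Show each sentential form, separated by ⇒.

S ⇒ Yg ⇒ Lg ⇒ geg

S ⇒ Yg   [S -> Y g]
Yg ⇒ Lg   [Y -> L]
Lg ⇒ geg   [L -> g e]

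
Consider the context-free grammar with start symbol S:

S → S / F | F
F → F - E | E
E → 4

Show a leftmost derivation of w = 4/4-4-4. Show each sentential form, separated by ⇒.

S ⇒ S/F   [S → S / F]
S/F ⇒ F/F   [S → F]
F/F ⇒ E/F   [F → E]
E/F ⇒ 4/F   [E → 4]
4/F ⇒ 4/F-E   [F → F - E]
4/F-E ⇒ 4/F-E-E   [F → F - E]
4/F-E-E ⇒ 4/E-E-E   [F → E]
4/E-E-E ⇒ 4/4-E-E   [E → 4]
4/4-E-E ⇒ 4/4-4-E   [E → 4]
4/4-4-E ⇒ 4/4-4-4   [E → 4]

S ⇒ S/F ⇒ F/F ⇒ E/F ⇒ 4/F ⇒ 4/F-E ⇒ 4/F-E-E ⇒ 4/E-E-E ⇒ 4/4-E-E ⇒ 4/4-4-E ⇒ 4/4-4-4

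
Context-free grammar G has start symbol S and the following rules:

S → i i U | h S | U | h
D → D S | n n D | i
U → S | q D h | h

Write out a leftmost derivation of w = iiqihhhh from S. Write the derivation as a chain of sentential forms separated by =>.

S => iiU => iiqDh => iiqDSh => iiqDSSh => iiqDSSSh => iiqiSSSh => iiqihSSh => iiqihhSh => iiqihhhh

S => iiU   [S → i i U]
iiU => iiqDh   [U → q D h]
iiqDh => iiqDSh   [D → D S]
iiqDSh => iiqDSSh   [D → D S]
iiqDSSh => iiqDSSSh   [D → D S]
iiqDSSSh => iiqiSSSh   [D → i]
iiqiSSSh => iiqihSSh   [S → h]
iiqihSSh => iiqihhSh   [S → h]
iiqihhSh => iiqihhhh   [S → h]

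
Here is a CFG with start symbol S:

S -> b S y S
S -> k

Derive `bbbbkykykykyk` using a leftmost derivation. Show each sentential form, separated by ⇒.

S ⇒ bSyS   [S -> b S y S]
bSyS ⇒ bbSySyS   [S -> b S y S]
bbSySyS ⇒ bbbSySySyS   [S -> b S y S]
bbbSySySyS ⇒ bbbbSySySySyS   [S -> b S y S]
bbbbSySySySyS ⇒ bbbbkySySySyS   [S -> k]
bbbbkySySySyS ⇒ bbbbkykySySyS   [S -> k]
bbbbkykySySyS ⇒ bbbbkykykySyS   [S -> k]
bbbbkykykySyS ⇒ bbbbkykykykyS   [S -> k]
bbbbkykykykyS ⇒ bbbbkykykykyk   [S -> k]

S⇒bSyS⇒bbSySyS⇒bbbSySySyS⇒bbbbSySySySyS⇒bbbbkySySySyS⇒bbbbkykySySyS⇒bbbbkykykySyS⇒bbbbkykykykyS⇒bbbbkykykykyk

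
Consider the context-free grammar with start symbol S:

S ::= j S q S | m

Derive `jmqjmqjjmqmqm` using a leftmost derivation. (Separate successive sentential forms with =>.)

S=>jSqS=>jmqS=>jmqjSqS=>jmqjmqS=>jmqjmqjSqS=>jmqjmqjjSqSqS=>jmqjmqjjmqSqS=>jmqjmqjjmqmqS=>jmqjmqjjmqmqm

S => jSqS   [S ::= j S q S]
jSqS => jmqS   [S ::= m]
jmqS => jmqjSqS   [S ::= j S q S]
jmqjSqS => jmqjmqS   [S ::= m]
jmqjmqS => jmqjmqjSqS   [S ::= j S q S]
jmqjmqjSqS => jmqjmqjjSqSqS   [S ::= j S q S]
jmqjmqjjSqSqS => jmqjmqjjmqSqS   [S ::= m]
jmqjmqjjmqSqS => jmqjmqjjmqmqS   [S ::= m]
jmqjmqjjmqmqS => jmqjmqjjmqmqm   [S ::= m]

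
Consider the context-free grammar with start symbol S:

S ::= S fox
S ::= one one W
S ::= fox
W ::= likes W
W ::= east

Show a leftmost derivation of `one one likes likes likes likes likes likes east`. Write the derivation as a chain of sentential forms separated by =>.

S => one one W => one one likes W => one one likes likes W => one one likes likes likes W => one one likes likes likes likes W => one one likes likes likes likes likes W => one one likes likes likes likes likes likes W => one one likes likes likes likes likes likes east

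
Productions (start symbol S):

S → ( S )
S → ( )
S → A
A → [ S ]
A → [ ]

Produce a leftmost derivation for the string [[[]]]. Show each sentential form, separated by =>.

S => A => [S] => [A] => [[S]] => [[A]] => [[[]]]

S => A   [S → A]
A => [S]   [A → [ S ]]
[S] => [A]   [S → A]
[A] => [[S]]   [A → [ S ]]
[[S]] => [[A]]   [S → A]
[[A]] => [[[]]]   [A → [ ]]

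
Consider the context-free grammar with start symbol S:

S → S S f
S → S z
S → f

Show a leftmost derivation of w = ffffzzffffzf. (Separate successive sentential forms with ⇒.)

S ⇒ SSf ⇒ SSfSf ⇒ SSfSfSf ⇒ fSfSfSf ⇒ fffSfSf ⇒ fffSSffSf ⇒ fffSzSffSf ⇒ fffSzzSffSf ⇒ ffffzzSffSf ⇒ ffffzzfffSf ⇒ ffffzzfffSzf ⇒ ffffzzffffzf

S ⇒ SSf   [S → S S f]
SSf ⇒ SSfSf   [S → S S f]
SSfSf ⇒ SSfSfSf   [S → S S f]
SSfSfSf ⇒ fSfSfSf   [S → f]
fSfSfSf ⇒ fffSfSf   [S → f]
fffSfSf ⇒ fffSSffSf   [S → S S f]
fffSSffSf ⇒ fffSzSffSf   [S → S z]
fffSzSffSf ⇒ fffSzzSffSf   [S → S z]
fffSzzSffSf ⇒ ffffzzSffSf   [S → f]
ffffzzSffSf ⇒ ffffzzfffSf   [S → f]
ffffzzfffSf ⇒ ffffzzfffSzf   [S → S z]
ffffzzfffSzf ⇒ ffffzzffffzf   [S → f]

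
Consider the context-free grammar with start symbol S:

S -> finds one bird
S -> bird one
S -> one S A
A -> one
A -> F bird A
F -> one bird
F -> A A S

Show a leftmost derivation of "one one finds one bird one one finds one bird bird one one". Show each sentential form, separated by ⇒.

S ⇒ one S A   [S -> one S A]
one S A ⇒ one one S A A   [S -> one S A]
one one S A A ⇒ one one finds one bird A A   [S -> finds one bird]
one one finds one bird A A ⇒ one one finds one bird F bird A A   [A -> F bird A]
one one finds one bird F bird A A ⇒ one one finds one bird A A S bird A A   [F -> A A S]
one one finds one bird A A S bird A A ⇒ one one finds one bird one A S bird A A   [A -> one]
one one finds one bird one A S bird A A ⇒ one one finds one bird one one S bird A A   [A -> one]
one one finds one bird one one S bird A A ⇒ one one finds one bird one one finds one bird bird A A   [S -> finds one bird]
one one finds one bird one one finds one bird bird A A ⇒ one one finds one bird one one finds one bird bird one A   [A -> one]
one one finds one bird one one finds one bird bird one A ⇒ one one finds one bird one one finds one bird bird one one   [A -> one]

S ⇒ one S A ⇒ one one S A A ⇒ one one finds one bird A A ⇒ one one finds one bird F bird A A ⇒ one one finds one bird A A S bird A A ⇒ one one finds one bird one A S bird A A ⇒ one one finds one bird one one S bird A A ⇒ one one finds one bird one one finds one bird bird A A ⇒ one one finds one bird one one finds one bird bird one A ⇒ one one finds one bird one one finds one bird bird one one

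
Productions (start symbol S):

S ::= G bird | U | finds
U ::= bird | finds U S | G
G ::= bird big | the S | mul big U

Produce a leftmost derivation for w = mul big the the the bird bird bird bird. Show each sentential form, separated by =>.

S => G bird => mul big U bird => mul big G bird => mul big the S bird => mul big the G bird bird => mul big the the S bird bird => mul big the the G bird bird bird => mul big the the the S bird bird bird => mul big the the the U bird bird bird => mul big the the the bird bird bird bird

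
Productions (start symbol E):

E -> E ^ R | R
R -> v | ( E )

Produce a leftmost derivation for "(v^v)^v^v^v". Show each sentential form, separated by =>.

E => E^R   [E -> E ^ R]
E^R => E^R^R   [E -> E ^ R]
E^R^R => E^R^R^R   [E -> E ^ R]
E^R^R^R => R^R^R^R   [E -> R]
R^R^R^R => (E)^R^R^R   [R -> ( E )]
(E)^R^R^R => (E^R)^R^R^R   [E -> E ^ R]
(E^R)^R^R^R => (R^R)^R^R^R   [E -> R]
(R^R)^R^R^R => (v^R)^R^R^R   [R -> v]
(v^R)^R^R^R => (v^v)^R^R^R   [R -> v]
(v^v)^R^R^R => (v^v)^v^R^R   [R -> v]
(v^v)^v^R^R => (v^v)^v^v^R   [R -> v]
(v^v)^v^v^R => (v^v)^v^v^v   [R -> v]

E => E^R => E^R^R => E^R^R^R => R^R^R^R => (E)^R^R^R => (E^R)^R^R^R => (R^R)^R^R^R => (v^R)^R^R^R => (v^v)^R^R^R => (v^v)^v^R^R => (v^v)^v^v^R => (v^v)^v^v^v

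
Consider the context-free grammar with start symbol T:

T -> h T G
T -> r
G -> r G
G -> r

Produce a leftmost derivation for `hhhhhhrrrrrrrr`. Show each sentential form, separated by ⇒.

T ⇒ hTG   [T -> h T G]
hTG ⇒ hhTGG   [T -> h T G]
hhTGG ⇒ hhhTGGG   [T -> h T G]
hhhTGGG ⇒ hhhhTGGGG   [T -> h T G]
hhhhTGGGG ⇒ hhhhhTGGGGG   [T -> h T G]
hhhhhTGGGGG ⇒ hhhhhhTGGGGGG   [T -> h T G]
hhhhhhTGGGGGG ⇒ hhhhhhrGGGGGG   [T -> r]
hhhhhhrGGGGGG ⇒ hhhhhhrrGGGGG   [G -> r]
hhhhhhrrGGGGG ⇒ hhhhhhrrrGGGG   [G -> r]
hhhhhhrrrGGGG ⇒ hhhhhhrrrrGGG   [G -> r]
hhhhhhrrrrGGG ⇒ hhhhhhrrrrrGG   [G -> r]
hhhhhhrrrrrGG ⇒ hhhhhhrrrrrrG   [G -> r]
hhhhhhrrrrrrG ⇒ hhhhhhrrrrrrrG   [G -> r G]
hhhhhhrrrrrrrG ⇒ hhhhhhrrrrrrrr   [G -> r]

T ⇒ hTG ⇒ hhTGG ⇒ hhhTGGG ⇒ hhhhTGGGG ⇒ hhhhhTGGGGG ⇒ hhhhhhTGGGGGG ⇒ hhhhhhrGGGGGG ⇒ hhhhhhrrGGGGG ⇒ hhhhhhrrrGGGG ⇒ hhhhhhrrrrGGG ⇒ hhhhhhrrrrrGG ⇒ hhhhhhrrrrrrG ⇒ hhhhhhrrrrrrrG ⇒ hhhhhhrrrrrrrr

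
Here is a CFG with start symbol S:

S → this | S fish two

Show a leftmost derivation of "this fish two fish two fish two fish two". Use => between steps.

S => S fish two => S fish two fish two => S fish two fish two fish two => S fish two fish two fish two fish two => this fish two fish two fish two fish two

S => S fish two   [S → S fish two]
S fish two => S fish two fish two   [S → S fish two]
S fish two fish two => S fish two fish two fish two   [S → S fish two]
S fish two fish two fish two => S fish two fish two fish two fish two   [S → S fish two]
S fish two fish two fish two fish two => this fish two fish two fish two fish two   [S → this]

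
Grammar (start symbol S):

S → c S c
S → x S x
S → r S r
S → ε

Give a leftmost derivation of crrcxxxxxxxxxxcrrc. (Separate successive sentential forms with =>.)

S => cSc   [S → c S c]
cSc => crSrc   [S → r S r]
crSrc => crrSrrc   [S → r S r]
crrSrrc => crrcScrrc   [S → c S c]
crrcScrrc => crrcxSxcrrc   [S → x S x]
crrcxSxcrrc => crrcxxSxxcrrc   [S → x S x]
crrcxxSxxcrrc => crrcxxxSxxxcrrc   [S → x S x]
crrcxxxSxxxcrrc => crrcxxxxSxxxxcrrc   [S → x S x]
crrcxxxxSxxxxcrrc => crrcxxxxxSxxxxxcrrc   [S → x S x]
crrcxxxxxSxxxxxcrrc => crrcxxxxxxxxxxcrrc   [S → ε]

S => cSc => crSrc => crrSrrc => crrcScrrc => crrcxSxcrrc => crrcxxSxxcrrc => crrcxxxSxxxcrrc => crrcxxxxSxxxxcrrc => crrcxxxxxSxxxxxcrrc => crrcxxxxxxxxxxcrrc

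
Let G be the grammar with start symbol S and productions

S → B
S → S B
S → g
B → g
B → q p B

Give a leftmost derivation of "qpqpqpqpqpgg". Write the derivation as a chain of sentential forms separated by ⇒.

S⇒SB⇒BB⇒qpBB⇒qpqpBB⇒qpqpqpBB⇒qpqpqpqpBB⇒qpqpqpqpqpBB⇒qpqpqpqpqpgB⇒qpqpqpqpqpgg

S ⇒ SB   [S → S B]
SB ⇒ BB   [S → B]
BB ⇒ qpBB   [B → q p B]
qpBB ⇒ qpqpBB   [B → q p B]
qpqpBB ⇒ qpqpqpBB   [B → q p B]
qpqpqpBB ⇒ qpqpqpqpBB   [B → q p B]
qpqpqpqpBB ⇒ qpqpqpqpqpBB   [B → q p B]
qpqpqpqpqpBB ⇒ qpqpqpqpqpgB   [B → g]
qpqpqpqpqpgB ⇒ qpqpqpqpqpgg   [B → g]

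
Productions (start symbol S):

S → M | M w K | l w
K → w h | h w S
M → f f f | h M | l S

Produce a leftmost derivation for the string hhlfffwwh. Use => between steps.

S => M   [S → M]
M => hM   [M → h M]
hM => hhM   [M → h M]
hhM => hhlS   [M → l S]
hhlS => hhlMwK   [S → M w K]
hhlMwK => hhlfffwK   [M → f f f]
hhlfffwK => hhlfffwwh   [K → w h]

S => M => hM => hhM => hhlS => hhlMwK => hhlfffwK => hhlfffwwh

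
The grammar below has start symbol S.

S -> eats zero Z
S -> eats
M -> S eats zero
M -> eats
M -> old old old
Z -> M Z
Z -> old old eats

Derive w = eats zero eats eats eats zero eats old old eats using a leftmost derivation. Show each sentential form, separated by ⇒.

S ⇒ eats zero Z ⇒ eats zero M Z ⇒ eats zero eats Z ⇒ eats zero eats M Z ⇒ eats zero eats S eats zero Z ⇒ eats zero eats eats eats zero Z ⇒ eats zero eats eats eats zero M Z ⇒ eats zero eats eats eats zero eats Z ⇒ eats zero eats eats eats zero eats old old eats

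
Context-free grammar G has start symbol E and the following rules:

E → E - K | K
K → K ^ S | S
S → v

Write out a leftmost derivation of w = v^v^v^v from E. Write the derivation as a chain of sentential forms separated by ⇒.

E ⇒ K   [E → K]
K ⇒ K^S   [K → K ^ S]
K^S ⇒ K^S^S   [K → K ^ S]
K^S^S ⇒ K^S^S^S   [K → K ^ S]
K^S^S^S ⇒ S^S^S^S   [K → S]
S^S^S^S ⇒ v^S^S^S   [S → v]
v^S^S^S ⇒ v^v^S^S   [S → v]
v^v^S^S ⇒ v^v^v^S   [S → v]
v^v^v^S ⇒ v^v^v^v   [S → v]

E ⇒ K ⇒ K^S ⇒ K^S^S ⇒ K^S^S^S ⇒ S^S^S^S ⇒ v^S^S^S ⇒ v^v^S^S ⇒ v^v^v^S ⇒ v^v^v^v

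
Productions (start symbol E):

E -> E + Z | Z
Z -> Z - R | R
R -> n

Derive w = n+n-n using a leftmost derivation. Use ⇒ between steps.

E ⇒ E+Z ⇒ Z+Z ⇒ R+Z ⇒ n+Z ⇒ n+Z-R ⇒ n+R-R ⇒ n+n-R ⇒ n+n-n

E ⇒ E+Z   [E -> E + Z]
E+Z ⇒ Z+Z   [E -> Z]
Z+Z ⇒ R+Z   [Z -> R]
R+Z ⇒ n+Z   [R -> n]
n+Z ⇒ n+Z-R   [Z -> Z - R]
n+Z-R ⇒ n+R-R   [Z -> R]
n+R-R ⇒ n+n-R   [R -> n]
n+n-R ⇒ n+n-n   [R -> n]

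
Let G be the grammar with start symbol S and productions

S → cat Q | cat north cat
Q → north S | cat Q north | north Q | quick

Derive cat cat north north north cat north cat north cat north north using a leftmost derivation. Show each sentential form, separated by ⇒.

S ⇒ cat Q ⇒ cat cat Q north ⇒ cat cat north Q north ⇒ cat cat north north Q north ⇒ cat cat north north north Q north ⇒ cat cat north north north cat Q north north ⇒ cat cat north north north cat north S north north ⇒ cat cat north north north cat north cat north cat north north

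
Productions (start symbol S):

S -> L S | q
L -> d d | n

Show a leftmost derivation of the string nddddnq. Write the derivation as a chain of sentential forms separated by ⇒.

S ⇒ LS ⇒ nS ⇒ nLS ⇒ nddS ⇒ nddLS ⇒ nddddS ⇒ nddddLS ⇒ nddddnS ⇒ nddddnq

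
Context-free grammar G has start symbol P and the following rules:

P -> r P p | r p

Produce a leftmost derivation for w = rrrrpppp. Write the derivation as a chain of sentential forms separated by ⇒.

P ⇒ rPp ⇒ rrPpp ⇒ rrrPppp ⇒ rrrrpppp

P ⇒ rPp   [P -> r P p]
rPp ⇒ rrPpp   [P -> r P p]
rrPpp ⇒ rrrPppp   [P -> r P p]
rrrPppp ⇒ rrrrpppp   [P -> r p]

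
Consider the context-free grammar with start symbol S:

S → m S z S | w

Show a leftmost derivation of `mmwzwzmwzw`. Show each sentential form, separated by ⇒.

S ⇒ mSzS   [S → m S z S]
mSzS ⇒ mmSzSzS   [S → m S z S]
mmSzSzS ⇒ mmwzSzS   [S → w]
mmwzSzS ⇒ mmwzwzS   [S → w]
mmwzwzS ⇒ mmwzwzmSzS   [S → m S z S]
mmwzwzmSzS ⇒ mmwzwzmwzS   [S → w]
mmwzwzmwzS ⇒ mmwzwzmwzw   [S → w]

S ⇒ mSzS ⇒ mmSzSzS ⇒ mmwzSzS ⇒ mmwzwzS ⇒ mmwzwzmSzS ⇒ mmwzwzmwzS ⇒ mmwzwzmwzw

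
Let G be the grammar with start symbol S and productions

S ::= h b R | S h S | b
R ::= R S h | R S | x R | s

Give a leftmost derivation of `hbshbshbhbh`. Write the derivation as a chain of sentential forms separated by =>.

S => hbR   [S ::= h b R]
hbR => hbRSh   [R ::= R S h]
hbRSh => hbsSh   [R ::= s]
hbsSh => hbsShSh   [S ::= S h S]
hbsShSh => hbsShShSh   [S ::= S h S]
hbsShShSh => hbshbRhShSh   [S ::= h b R]
hbshbRhShSh => hbshbshShSh   [R ::= s]
hbshbshShSh => hbshbshbhSh   [S ::= b]
hbshbshbhSh => hbshbshbhbh   [S ::= b]

S=>hbR=>hbRSh=>hbsSh=>hbsShSh=>hbsShShSh=>hbshbRhShSh=>hbshbshShSh=>hbshbshbhSh=>hbshbshbhbh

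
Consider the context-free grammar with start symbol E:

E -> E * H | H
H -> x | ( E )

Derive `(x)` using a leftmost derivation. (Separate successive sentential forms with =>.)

E => H => (E) => (H) => (x)

E => H   [E -> H]
H => (E)   [H -> ( E )]
(E) => (H)   [E -> H]
(H) => (x)   [H -> x]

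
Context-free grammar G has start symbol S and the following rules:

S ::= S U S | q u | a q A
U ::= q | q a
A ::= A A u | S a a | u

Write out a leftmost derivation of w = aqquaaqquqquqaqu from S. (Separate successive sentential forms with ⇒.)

S⇒SUS⇒SUSUS⇒SUSUSUS⇒aqAUSUSUS⇒aqSaaUSUSUS⇒aqquaaUSUSUS⇒aqquaaqSUSUS⇒aqquaaqquUSUS⇒aqquaaqquqSUS⇒aqquaaqquqquUS⇒aqquaaqquqquqaS⇒aqquaaqquqquqaqu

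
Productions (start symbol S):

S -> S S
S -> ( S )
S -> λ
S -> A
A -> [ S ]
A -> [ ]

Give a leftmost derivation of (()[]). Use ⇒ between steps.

S ⇒ (S) ⇒ (SS) ⇒ ((S)S) ⇒ (()S) ⇒ (()A) ⇒ (()[])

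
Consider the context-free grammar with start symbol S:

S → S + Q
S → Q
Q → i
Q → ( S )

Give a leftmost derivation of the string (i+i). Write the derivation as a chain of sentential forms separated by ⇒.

S ⇒ Q ⇒ (S) ⇒ (S+Q) ⇒ (Q+Q) ⇒ (i+Q) ⇒ (i+i)

S ⇒ Q   [S → Q]
Q ⇒ (S)   [Q → ( S )]
(S) ⇒ (S+Q)   [S → S + Q]
(S+Q) ⇒ (Q+Q)   [S → Q]
(Q+Q) ⇒ (i+Q)   [Q → i]
(i+Q) ⇒ (i+i)   [Q → i]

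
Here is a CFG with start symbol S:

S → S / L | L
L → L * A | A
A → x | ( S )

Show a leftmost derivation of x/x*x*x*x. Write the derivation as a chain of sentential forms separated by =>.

S => S/L => L/L => A/L => x/L => x/L*A => x/L*A*A => x/L*A*A*A => x/A*A*A*A => x/x*A*A*A => x/x*x*A*A => x/x*x*x*A => x/x*x*x*x

S => S/L   [S → S / L]
S/L => L/L   [S → L]
L/L => A/L   [L → A]
A/L => x/L   [A → x]
x/L => x/L*A   [L → L * A]
x/L*A => x/L*A*A   [L → L * A]
x/L*A*A => x/L*A*A*A   [L → L * A]
x/L*A*A*A => x/A*A*A*A   [L → A]
x/A*A*A*A => x/x*A*A*A   [A → x]
x/x*A*A*A => x/x*x*A*A   [A → x]
x/x*x*A*A => x/x*x*x*A   [A → x]
x/x*x*x*A => x/x*x*x*x   [A → x]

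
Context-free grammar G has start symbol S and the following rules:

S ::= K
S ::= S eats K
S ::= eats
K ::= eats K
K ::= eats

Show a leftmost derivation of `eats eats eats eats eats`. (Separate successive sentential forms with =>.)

S => S eats K => eats eats K => eats eats eats K => eats eats eats eats K => eats eats eats eats eats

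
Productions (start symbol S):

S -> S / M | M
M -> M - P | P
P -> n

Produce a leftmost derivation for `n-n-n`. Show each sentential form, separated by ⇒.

S ⇒ M ⇒ M-P ⇒ M-P-P ⇒ P-P-P ⇒ n-P-P ⇒ n-n-P ⇒ n-n-n

S ⇒ M   [S -> M]
M ⇒ M-P   [M -> M - P]
M-P ⇒ M-P-P   [M -> M - P]
M-P-P ⇒ P-P-P   [M -> P]
P-P-P ⇒ n-P-P   [P -> n]
n-P-P ⇒ n-n-P   [P -> n]
n-n-P ⇒ n-n-n   [P -> n]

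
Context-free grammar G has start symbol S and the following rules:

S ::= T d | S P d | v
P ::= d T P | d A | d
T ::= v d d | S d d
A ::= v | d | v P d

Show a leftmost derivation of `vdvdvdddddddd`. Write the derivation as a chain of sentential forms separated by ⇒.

S⇒SPd⇒SPdPd⇒vPdPd⇒vdAdPd⇒vdvPddPd⇒vdvdTPddPd⇒vdvdvddPddPd⇒vdvdvdddAddPd⇒vdvdvddddddPd⇒vdvdvdddddddd

S ⇒ SPd   [S ::= S P d]
SPd ⇒ SPdPd   [S ::= S P d]
SPdPd ⇒ vPdPd   [S ::= v]
vPdPd ⇒ vdAdPd   [P ::= d A]
vdAdPd ⇒ vdvPddPd   [A ::= v P d]
vdvPddPd ⇒ vdvdTPddPd   [P ::= d T P]
vdvdTPddPd ⇒ vdvdvddPddPd   [T ::= v d d]
vdvdvddPddPd ⇒ vdvdvdddAddPd   [P ::= d A]
vdvdvdddAddPd ⇒ vdvdvddddddPd   [A ::= d]
vdvdvddddddPd ⇒ vdvdvdddddddd   [P ::= d]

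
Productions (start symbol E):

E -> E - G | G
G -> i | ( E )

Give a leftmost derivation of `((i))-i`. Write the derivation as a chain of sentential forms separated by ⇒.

E ⇒ E-G   [E -> E - G]
E-G ⇒ G-G   [E -> G]
G-G ⇒ (E)-G   [G -> ( E )]
(E)-G ⇒ (G)-G   [E -> G]
(G)-G ⇒ ((E))-G   [G -> ( E )]
((E))-G ⇒ ((G))-G   [E -> G]
((G))-G ⇒ ((i))-G   [G -> i]
((i))-G ⇒ ((i))-i   [G -> i]

E⇒E-G⇒G-G⇒(E)-G⇒(G)-G⇒((E))-G⇒((G))-G⇒((i))-G⇒((i))-i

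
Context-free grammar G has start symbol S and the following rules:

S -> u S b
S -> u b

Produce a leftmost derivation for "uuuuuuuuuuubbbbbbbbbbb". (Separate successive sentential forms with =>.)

S => uSb => uuSbb => uuuSbbb => uuuuSbbbb => uuuuuSbbbbb => uuuuuuSbbbbbb => uuuuuuuSbbbbbbb => uuuuuuuuSbbbbbbbb => uuuuuuuuuSbbbbbbbbb => uuuuuuuuuuSbbbbbbbbbb => uuuuuuuuuuubbbbbbbbbbb

S => uSb   [S -> u S b]
uSb => uuSbb   [S -> u S b]
uuSbb => uuuSbbb   [S -> u S b]
uuuSbbb => uuuuSbbbb   [S -> u S b]
uuuuSbbbb => uuuuuSbbbbb   [S -> u S b]
uuuuuSbbbbb => uuuuuuSbbbbbb   [S -> u S b]
uuuuuuSbbbbbb => uuuuuuuSbbbbbbb   [S -> u S b]
uuuuuuuSbbbbbbb => uuuuuuuuSbbbbbbbb   [S -> u S b]
uuuuuuuuSbbbbbbbb => uuuuuuuuuSbbbbbbbbb   [S -> u S b]
uuuuuuuuuSbbbbbbbbb => uuuuuuuuuuSbbbbbbbbbb   [S -> u S b]
uuuuuuuuuuSbbbbbbbbbb => uuuuuuuuuuubbbbbbbbbbb   [S -> u b]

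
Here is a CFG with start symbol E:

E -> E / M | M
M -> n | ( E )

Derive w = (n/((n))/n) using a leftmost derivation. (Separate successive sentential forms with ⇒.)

E⇒M⇒(E)⇒(E/M)⇒(E/M/M)⇒(M/M/M)⇒(n/M/M)⇒(n/(E)/M)⇒(n/(M)/M)⇒(n/((E))/M)⇒(n/((M))/M)⇒(n/((n))/M)⇒(n/((n))/n)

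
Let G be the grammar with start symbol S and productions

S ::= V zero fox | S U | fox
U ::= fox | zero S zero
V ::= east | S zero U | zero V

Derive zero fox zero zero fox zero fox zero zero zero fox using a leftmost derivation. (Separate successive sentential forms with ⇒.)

S ⇒ V zero fox   [S ::= V zero fox]
V zero fox ⇒ zero V zero fox   [V ::= zero V]
zero V zero fox ⇒ zero S zero U zero fox   [V ::= S zero U]
zero S zero U zero fox ⇒ zero fox zero U zero fox   [S ::= fox]
zero fox zero U zero fox ⇒ zero fox zero zero S zero zero fox   [U ::= zero S zero]
zero fox zero zero S zero zero fox ⇒ zero fox zero zero S U zero zero fox   [S ::= S U]
zero fox zero zero S U zero zero fox ⇒ zero fox zero zero fox U zero zero fox   [S ::= fox]
zero fox zero zero fox U zero zero fox ⇒ zero fox zero zero fox zero S zero zero zero fox   [U ::= zero S zero]
zero fox zero zero fox zero S zero zero zero fox ⇒ zero fox zero zero fox zero fox zero zero zero fox   [S ::= fox]

S ⇒ V zero fox ⇒ zero V zero fox ⇒ zero S zero U zero fox ⇒ zero fox zero U zero fox ⇒ zero fox zero zero S zero zero fox ⇒ zero fox zero zero S U zero zero fox ⇒ zero fox zero zero fox U zero zero fox ⇒ zero fox zero zero fox zero S zero zero zero fox ⇒ zero fox zero zero fox zero fox zero zero zero fox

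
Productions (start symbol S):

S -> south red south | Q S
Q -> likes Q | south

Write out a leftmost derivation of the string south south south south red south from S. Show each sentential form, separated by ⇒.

S ⇒ Q S ⇒ south S ⇒ south Q S ⇒ south south S ⇒ south south Q S ⇒ south south south S ⇒ south south south south red south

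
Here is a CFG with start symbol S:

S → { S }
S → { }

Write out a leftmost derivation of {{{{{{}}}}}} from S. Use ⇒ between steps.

S ⇒ {S}   [S → { S }]
{S} ⇒ {{S}}   [S → { S }]
{{S}} ⇒ {{{S}}}   [S → { S }]
{{{S}}} ⇒ {{{{S}}}}   [S → { S }]
{{{{S}}}} ⇒ {{{{{S}}}}}   [S → { S }]
{{{{{S}}}}} ⇒ {{{{{{}}}}}}   [S → { }]

S ⇒ {S} ⇒ {{S}} ⇒ {{{S}}} ⇒ {{{{S}}}} ⇒ {{{{{S}}}}} ⇒ {{{{{{}}}}}}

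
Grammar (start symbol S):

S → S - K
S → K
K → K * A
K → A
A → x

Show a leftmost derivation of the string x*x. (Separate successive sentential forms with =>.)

S=>K=>K*A=>A*A=>x*A=>x*x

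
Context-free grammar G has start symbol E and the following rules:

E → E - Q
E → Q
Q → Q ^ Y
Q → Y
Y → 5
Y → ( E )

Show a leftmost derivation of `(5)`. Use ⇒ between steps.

E ⇒ Q   [E → Q]
Q ⇒ Y   [Q → Y]
Y ⇒ (E)   [Y → ( E )]
(E) ⇒ (Q)   [E → Q]
(Q) ⇒ (Y)   [Q → Y]
(Y) ⇒ (5)   [Y → 5]

E⇒Q⇒Y⇒(E)⇒(Q)⇒(Y)⇒(5)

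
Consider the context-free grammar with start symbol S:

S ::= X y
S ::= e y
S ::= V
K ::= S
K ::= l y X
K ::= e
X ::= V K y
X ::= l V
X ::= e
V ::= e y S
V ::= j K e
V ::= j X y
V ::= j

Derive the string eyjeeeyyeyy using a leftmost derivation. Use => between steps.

S => Xy => VKyy => eySKyy => eyXyKyy => eyVKyyKyy => eyjKeKyyKyy => eyjeeKyyKyy => eyjeeeyyKyy => eyjeeeyyeyy

S => Xy   [S ::= X y]
Xy => VKyy   [X ::= V K y]
VKyy => eySKyy   [V ::= e y S]
eySKyy => eyXyKyy   [S ::= X y]
eyXyKyy => eyVKyyKyy   [X ::= V K y]
eyVKyyKyy => eyjKeKyyKyy   [V ::= j K e]
eyjKeKyyKyy => eyjeeKyyKyy   [K ::= e]
eyjeeKyyKyy => eyjeeeyyKyy   [K ::= e]
eyjeeeyyKyy => eyjeeeyyeyy   [K ::= e]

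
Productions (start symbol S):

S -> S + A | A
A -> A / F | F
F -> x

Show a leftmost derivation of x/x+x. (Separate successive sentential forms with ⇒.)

S⇒S+A⇒A+A⇒A/F+A⇒F/F+A⇒x/F+A⇒x/x+A⇒x/x+F⇒x/x+x

S ⇒ S+A   [S -> S + A]
S+A ⇒ A+A   [S -> A]
A+A ⇒ A/F+A   [A -> A / F]
A/F+A ⇒ F/F+A   [A -> F]
F/F+A ⇒ x/F+A   [F -> x]
x/F+A ⇒ x/x+A   [F -> x]
x/x+A ⇒ x/x+F   [A -> F]
x/x+F ⇒ x/x+x   [F -> x]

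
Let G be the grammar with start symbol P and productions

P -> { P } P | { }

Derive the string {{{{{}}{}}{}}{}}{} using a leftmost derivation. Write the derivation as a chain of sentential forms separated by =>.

P => {P}P => {{P}P}P => {{{P}P}P}P => {{{{P}P}P}P}P => {{{{{}}P}P}P}P => {{{{{}}{}}P}P}P => {{{{{}}{}}{}}P}P => {{{{{}}{}}{}}{}}P => {{{{{}}{}}{}}{}}{}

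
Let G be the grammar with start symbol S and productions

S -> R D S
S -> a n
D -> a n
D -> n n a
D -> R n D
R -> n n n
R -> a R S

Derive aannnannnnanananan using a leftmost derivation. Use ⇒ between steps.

S ⇒ RDS   [S -> R D S]
RDS ⇒ aRSDS   [R -> a R S]
aRSDS ⇒ aaRSSDS   [R -> a R S]
aaRSSDS ⇒ aannnSSDS   [R -> n n n]
aannnSSDS ⇒ aannnanSDS   [S -> a n]
aannnanSDS ⇒ aannnanRDSDS   [S -> R D S]
aannnanRDSDS ⇒ aannnannnnDSDS   [R -> n n n]
aannnannnnDSDS ⇒ aannnannnnanSDS   [D -> a n]
aannnannnnanSDS ⇒ aannnannnnananDS   [S -> a n]
aannnannnnananDS ⇒ aannnannnnanananS   [D -> a n]
aannnannnnanananS ⇒ aannnannnnanananan   [S -> a n]

S ⇒ RDS ⇒ aRSDS ⇒ aaRSSDS ⇒ aannnSSDS ⇒ aannnanSDS ⇒ aannnanRDSDS ⇒ aannnannnnDSDS ⇒ aannnannnnanSDS ⇒ aannnannnnananDS ⇒ aannnannnnanananS ⇒ aannnannnnanananan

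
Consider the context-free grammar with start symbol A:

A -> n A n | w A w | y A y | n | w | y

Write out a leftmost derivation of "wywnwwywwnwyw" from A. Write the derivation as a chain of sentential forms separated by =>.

A => wAw => wyAyw => wywAwyw => wywnAnwyw => wywnwAwnwyw => wywnwwAwwnwyw => wywnwwywwnwyw

A => wAw   [A -> w A w]
wAw => wyAyw   [A -> y A y]
wyAyw => wywAwyw   [A -> w A w]
wywAwyw => wywnAnwyw   [A -> n A n]
wywnAnwyw => wywnwAwnwyw   [A -> w A w]
wywnwAwnwyw => wywnwwAwwnwyw   [A -> w A w]
wywnwwAwwnwyw => wywnwwywwnwyw   [A -> y]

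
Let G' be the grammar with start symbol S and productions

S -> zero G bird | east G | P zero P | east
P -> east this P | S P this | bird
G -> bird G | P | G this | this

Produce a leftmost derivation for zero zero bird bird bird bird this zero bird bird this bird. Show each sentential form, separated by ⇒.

S ⇒ zero G bird ⇒ zero P bird ⇒ zero S P this bird ⇒ zero P zero P P this bird ⇒ zero S P this zero P P this bird ⇒ zero zero G bird P this zero P P this bird ⇒ zero zero bird G bird P this zero P P this bird ⇒ zero zero bird P bird P this zero P P this bird ⇒ zero zero bird bird bird P this zero P P this bird ⇒ zero zero bird bird bird bird this zero P P this bird ⇒ zero zero bird bird bird bird this zero bird P this bird ⇒ zero zero bird bird bird bird this zero bird bird this bird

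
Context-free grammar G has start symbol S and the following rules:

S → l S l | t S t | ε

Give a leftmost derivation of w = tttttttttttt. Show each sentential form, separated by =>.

S=>tSt=>ttStt=>tttSttt=>ttttStttt=>tttttSttttt=>ttttttStttttt=>tttttttttttt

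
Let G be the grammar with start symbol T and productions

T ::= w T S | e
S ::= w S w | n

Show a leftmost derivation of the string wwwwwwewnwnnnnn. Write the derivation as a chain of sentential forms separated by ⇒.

T ⇒ wTS ⇒ wwTSS ⇒ wwwTSSS ⇒ wwwwTSSSS ⇒ wwwwwTSSSSS ⇒ wwwwwwTSSSSSS ⇒ wwwwwweSSSSSS ⇒ wwwwwwewSwSSSSS ⇒ wwwwwwewnwSSSSS ⇒ wwwwwwewnwnSSSS ⇒ wwwwwwewnwnnSSS ⇒ wwwwwwewnwnnnSS ⇒ wwwwwwewnwnnnnS ⇒ wwwwwwewnwnnnnn

T ⇒ wTS   [T ::= w T S]
wTS ⇒ wwTSS   [T ::= w T S]
wwTSS ⇒ wwwTSSS   [T ::= w T S]
wwwTSSS ⇒ wwwwTSSSS   [T ::= w T S]
wwwwTSSSS ⇒ wwwwwTSSSSS   [T ::= w T S]
wwwwwTSSSSS ⇒ wwwwwwTSSSSSS   [T ::= w T S]
wwwwwwTSSSSSS ⇒ wwwwwweSSSSSS   [T ::= e]
wwwwwweSSSSSS ⇒ wwwwwwewSwSSSSS   [S ::= w S w]
wwwwwwewSwSSSSS ⇒ wwwwwwewnwSSSSS   [S ::= n]
wwwwwwewnwSSSSS ⇒ wwwwwwewnwnSSSS   [S ::= n]
wwwwwwewnwnSSSS ⇒ wwwwwwewnwnnSSS   [S ::= n]
wwwwwwewnwnnSSS ⇒ wwwwwwewnwnnnSS   [S ::= n]
wwwwwwewnwnnnSS ⇒ wwwwwwewnwnnnnS   [S ::= n]
wwwwwwewnwnnnnS ⇒ wwwwwwewnwnnnnn   [S ::= n]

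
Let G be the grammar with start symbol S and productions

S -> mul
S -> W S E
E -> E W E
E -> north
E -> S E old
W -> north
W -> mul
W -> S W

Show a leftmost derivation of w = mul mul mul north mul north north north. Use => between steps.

S => W S E => mul S E => mul W S E E => mul mul S E E => mul mul W S E E E => mul mul S W S E E E => mul mul mul W S E E E => mul mul mul north S E E E => mul mul mul north mul E E E => mul mul mul north mul north E E => mul mul mul north mul north north E => mul mul mul north mul north north north

S => W S E   [S -> W S E]
W S E => mul S E   [W -> mul]
mul S E => mul W S E E   [S -> W S E]
mul W S E E => mul mul S E E   [W -> mul]
mul mul S E E => mul mul W S E E E   [S -> W S E]
mul mul W S E E E => mul mul S W S E E E   [W -> S W]
mul mul S W S E E E => mul mul mul W S E E E   [S -> mul]
mul mul mul W S E E E => mul mul mul north S E E E   [W -> north]
mul mul mul north S E E E => mul mul mul north mul E E E   [S -> mul]
mul mul mul north mul E E E => mul mul mul north mul north E E   [E -> north]
mul mul mul north mul north E E => mul mul mul north mul north north E   [E -> north]
mul mul mul north mul north north E => mul mul mul north mul north north north   [E -> north]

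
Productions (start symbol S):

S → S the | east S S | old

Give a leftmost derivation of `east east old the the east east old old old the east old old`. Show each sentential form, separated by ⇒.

S ⇒ east S S ⇒ east S the S ⇒ east east S S the S ⇒ east east S the S the S ⇒ east east S the the S the S ⇒ east east old the the S the S ⇒ east east old the the east S S the S ⇒ east east old the the east east S S S the S ⇒ east east old the the east east old S S the S ⇒ east east old the the east east old old S the S ⇒ east east old the the east east old old old the S ⇒ east east old the the east east old old old the east S S ⇒ east east old the the east east old old old the east old S ⇒ east east old the the east east old old old the east old old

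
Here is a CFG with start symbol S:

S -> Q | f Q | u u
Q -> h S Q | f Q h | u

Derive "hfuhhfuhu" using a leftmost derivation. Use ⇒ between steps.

S⇒Q⇒hSQ⇒hQQ⇒hfQhQ⇒hfuhQ⇒hfuhhSQ⇒hfuhhQQ⇒hfuhhfQhQ⇒hfuhhfuhQ⇒hfuhhfuhu

S ⇒ Q   [S -> Q]
Q ⇒ hSQ   [Q -> h S Q]
hSQ ⇒ hQQ   [S -> Q]
hQQ ⇒ hfQhQ   [Q -> f Q h]
hfQhQ ⇒ hfuhQ   [Q -> u]
hfuhQ ⇒ hfuhhSQ   [Q -> h S Q]
hfuhhSQ ⇒ hfuhhQQ   [S -> Q]
hfuhhQQ ⇒ hfuhhfQhQ   [Q -> f Q h]
hfuhhfQhQ ⇒ hfuhhfuhQ   [Q -> u]
hfuhhfuhQ ⇒ hfuhhfuhu   [Q -> u]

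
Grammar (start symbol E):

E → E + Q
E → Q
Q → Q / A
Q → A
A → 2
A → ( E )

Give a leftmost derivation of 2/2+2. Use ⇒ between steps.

E ⇒ E+Q ⇒ Q+Q ⇒ Q/A+Q ⇒ A/A+Q ⇒ 2/A+Q ⇒ 2/2+Q ⇒ 2/2+A ⇒ 2/2+2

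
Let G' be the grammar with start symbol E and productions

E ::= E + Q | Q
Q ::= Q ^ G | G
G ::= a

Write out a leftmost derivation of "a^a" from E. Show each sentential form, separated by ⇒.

E ⇒ Q ⇒ Q^G ⇒ G^G ⇒ a^G ⇒ a^a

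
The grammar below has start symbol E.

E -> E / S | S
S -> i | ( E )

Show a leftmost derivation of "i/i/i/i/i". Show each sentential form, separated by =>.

E => E/S => E/S/S => E/S/S/S => E/S/S/S/S => S/S/S/S/S => i/S/S/S/S => i/i/S/S/S => i/i/i/S/S => i/i/i/i/S => i/i/i/i/i

E => E/S   [E -> E / S]
E/S => E/S/S   [E -> E / S]
E/S/S => E/S/S/S   [E -> E / S]
E/S/S/S => E/S/S/S/S   [E -> E / S]
E/S/S/S/S => S/S/S/S/S   [E -> S]
S/S/S/S/S => i/S/S/S/S   [S -> i]
i/S/S/S/S => i/i/S/S/S   [S -> i]
i/i/S/S/S => i/i/i/S/S   [S -> i]
i/i/i/S/S => i/i/i/i/S   [S -> i]
i/i/i/i/S => i/i/i/i/i   [S -> i]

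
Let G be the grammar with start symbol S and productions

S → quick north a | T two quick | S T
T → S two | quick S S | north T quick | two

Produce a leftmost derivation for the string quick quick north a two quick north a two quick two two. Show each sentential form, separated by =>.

S => S T => S T T => T two quick T T => quick S S two quick T T => quick S T S two quick T T => quick quick north a T S two quick T T => quick quick north a two S two quick T T => quick quick north a two quick north a two quick T T => quick quick north a two quick north a two quick two T => quick quick north a two quick north a two quick two two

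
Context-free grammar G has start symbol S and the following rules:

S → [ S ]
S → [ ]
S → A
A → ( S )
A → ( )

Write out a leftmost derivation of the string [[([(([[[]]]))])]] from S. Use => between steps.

S => [S] => [[S]] => [[A]] => [[(S)]] => [[([S])]] => [[([A])]] => [[([(S)])]] => [[([(A)])]] => [[([((S))])]] => [[([(([S]))])]] => [[([(([[S]]))])]] => [[([(([[[]]]))])]]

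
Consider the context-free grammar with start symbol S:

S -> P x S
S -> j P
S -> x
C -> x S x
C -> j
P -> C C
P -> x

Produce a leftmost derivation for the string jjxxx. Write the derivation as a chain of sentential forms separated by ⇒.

S ⇒ jP   [S -> j P]
jP ⇒ jCC   [P -> C C]
jCC ⇒ jjC   [C -> j]
jjC ⇒ jjxSx   [C -> x S x]
jjxSx ⇒ jjxxx   [S -> x]

S ⇒ jP ⇒ jCC ⇒ jjC ⇒ jjxSx ⇒ jjxxx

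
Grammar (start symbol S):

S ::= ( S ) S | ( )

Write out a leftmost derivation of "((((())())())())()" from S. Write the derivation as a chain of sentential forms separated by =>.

S => (S)S   [S ::= ( S ) S]
(S)S => ((S)S)S   [S ::= ( S ) S]
((S)S)S => (((S)S)S)S   [S ::= ( S ) S]
(((S)S)S)S => ((((S)S)S)S)S   [S ::= ( S ) S]
((((S)S)S)S)S => ((((())S)S)S)S   [S ::= ( )]
((((())S)S)S)S => ((((())())S)S)S   [S ::= ( )]
((((())())S)S)S => ((((())())())S)S   [S ::= ( )]
((((())())())S)S => ((((())())())())S   [S ::= ( )]
((((())())())())S => ((((())())())())()   [S ::= ( )]

S => (S)S => ((S)S)S => (((S)S)S)S => ((((S)S)S)S)S => ((((())S)S)S)S => ((((())())S)S)S => ((((())())())S)S => ((((())())())())S => ((((())())())())()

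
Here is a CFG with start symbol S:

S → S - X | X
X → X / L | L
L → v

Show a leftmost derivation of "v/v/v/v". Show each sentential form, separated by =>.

S=>X=>X/L=>X/L/L=>X/L/L/L=>L/L/L/L=>v/L/L/L=>v/v/L/L=>v/v/v/L=>v/v/v/v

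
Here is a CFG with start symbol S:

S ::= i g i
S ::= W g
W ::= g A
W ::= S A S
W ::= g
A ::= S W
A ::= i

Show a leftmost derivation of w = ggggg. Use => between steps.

S => Wg   [S ::= W g]
Wg => gAg   [W ::= g A]
gAg => gSWg   [A ::= S W]
gSWg => gWgWg   [S ::= W g]
gWgWg => gggWg   [W ::= g]
gggWg => ggggg   [W ::= g]

S => Wg => gAg => gSWg => gWgWg => gggWg => ggggg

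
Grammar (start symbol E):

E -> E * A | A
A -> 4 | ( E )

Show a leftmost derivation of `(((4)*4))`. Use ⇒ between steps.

E ⇒ A ⇒ (E) ⇒ (A) ⇒ ((E)) ⇒ ((E*A)) ⇒ ((A*A)) ⇒ (((E)*A)) ⇒ (((A)*A)) ⇒ (((4)*A)) ⇒ (((4)*4))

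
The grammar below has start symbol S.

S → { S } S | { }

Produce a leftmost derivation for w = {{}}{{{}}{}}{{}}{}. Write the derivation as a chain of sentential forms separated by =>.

S => {S}S => {{}}S => {{}}{S}S => {{}}{{S}S}S => {{}}{{{}}S}S => {{}}{{{}}{}}S => {{}}{{{}}{}}{S}S => {{}}{{{}}{}}{{}}S => {{}}{{{}}{}}{{}}{}

S => {S}S   [S → { S } S]
{S}S => {{}}S   [S → { }]
{{}}S => {{}}{S}S   [S → { S } S]
{{}}{S}S => {{}}{{S}S}S   [S → { S } S]
{{}}{{S}S}S => {{}}{{{}}S}S   [S → { }]
{{}}{{{}}S}S => {{}}{{{}}{}}S   [S → { }]
{{}}{{{}}{}}S => {{}}{{{}}{}}{S}S   [S → { S } S]
{{}}{{{}}{}}{S}S => {{}}{{{}}{}}{{}}S   [S → { }]
{{}}{{{}}{}}{{}}S => {{}}{{{}}{}}{{}}{}   [S → { }]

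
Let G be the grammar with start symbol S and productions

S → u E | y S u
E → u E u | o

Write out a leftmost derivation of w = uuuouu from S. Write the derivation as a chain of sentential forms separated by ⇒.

S ⇒ uE   [S → u E]
uE ⇒ uuEu   [E → u E u]
uuEu ⇒ uuuEuu   [E → u E u]
uuuEuu ⇒ uuuouu   [E → o]

S⇒uE⇒uuEu⇒uuuEuu⇒uuuouu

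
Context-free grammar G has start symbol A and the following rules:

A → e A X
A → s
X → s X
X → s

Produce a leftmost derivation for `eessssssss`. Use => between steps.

A => eAX   [A → e A X]
eAX => eeAXX   [A → e A X]
eeAXX => eesXX   [A → s]
eesXX => eessXX   [X → s X]
eessXX => eesssXX   [X → s X]
eesssXX => eessssXX   [X → s X]
eessssXX => eesssssXX   [X → s X]
eesssssXX => eessssssX   [X → s]
eessssssX => eesssssssX   [X → s X]
eesssssssX => eessssssss   [X → s]

A=>eAX=>eeAXX=>eesXX=>eessXX=>eesssXX=>eessssXX=>eesssssXX=>eessssssX=>eesssssssX=>eessssssss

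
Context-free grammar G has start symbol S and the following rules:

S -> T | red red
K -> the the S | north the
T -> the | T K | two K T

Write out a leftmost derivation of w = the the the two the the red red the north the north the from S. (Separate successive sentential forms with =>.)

S => T   [S -> T]
T => T K   [T -> T K]
T K => the K   [T -> the]
the K => the the the S   [K -> the the S]
the the the S => the the the T   [S -> T]
the the the T => the the the T K   [T -> T K]
the the the T K => the the the T K K   [T -> T K]
the the the T K K => the the the two K T K K   [T -> two K T]
the the the two K T K K => the the the two the the S T K K   [K -> the the S]
the the the two the the S T K K => the the the two the the red red T K K   [S -> red red]
the the the two the the red red T K K => the the the two the the red red the K K   [T -> the]
the the the two the the red red the K K => the the the two the the red red the north the K   [K -> north the]
the the the two the the red red the north the K => the the the two the the red red the north the north the   [K -> north the]

S => T => T K => the K => the the the S => the the the T => the the the T K => the the the T K K => the the the two K T K K => the the the two the the S T K K => the the the two the the red red T K K => the the the two the the red red the K K => the the the two the the red red the north the K => the the the two the the red red the north the north the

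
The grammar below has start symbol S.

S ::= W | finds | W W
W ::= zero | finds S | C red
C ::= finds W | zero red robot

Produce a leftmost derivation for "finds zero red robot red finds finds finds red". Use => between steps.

S => W W => finds S W => finds W W => finds C red W => finds zero red robot red W => finds zero red robot red C red => finds zero red robot red finds W red => finds zero red robot red finds finds S red => finds zero red robot red finds finds finds red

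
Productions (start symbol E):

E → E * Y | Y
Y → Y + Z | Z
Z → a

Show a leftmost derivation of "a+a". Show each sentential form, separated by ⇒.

E ⇒ Y   [E → Y]
Y ⇒ Y+Z   [Y → Y + Z]
Y+Z ⇒ Z+Z   [Y → Z]
Z+Z ⇒ a+Z   [Z → a]
a+Z ⇒ a+a   [Z → a]

E ⇒ Y ⇒ Y+Z ⇒ Z+Z ⇒ a+Z ⇒ a+a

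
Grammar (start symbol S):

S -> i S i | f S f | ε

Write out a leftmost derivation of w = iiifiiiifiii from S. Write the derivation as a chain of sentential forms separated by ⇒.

S⇒iSi⇒iiSii⇒iiiSiii⇒iiifSfiii⇒iiifiSifiii⇒iiifiiSiifiii⇒iiifiiiifiii

S ⇒ iSi   [S -> i S i]
iSi ⇒ iiSii   [S -> i S i]
iiSii ⇒ iiiSiii   [S -> i S i]
iiiSiii ⇒ iiifSfiii   [S -> f S f]
iiifSfiii ⇒ iiifiSifiii   [S -> i S i]
iiifiSifiii ⇒ iiifiiSiifiii   [S -> i S i]
iiifiiSiifiii ⇒ iiifiiiifiii   [S -> ε]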